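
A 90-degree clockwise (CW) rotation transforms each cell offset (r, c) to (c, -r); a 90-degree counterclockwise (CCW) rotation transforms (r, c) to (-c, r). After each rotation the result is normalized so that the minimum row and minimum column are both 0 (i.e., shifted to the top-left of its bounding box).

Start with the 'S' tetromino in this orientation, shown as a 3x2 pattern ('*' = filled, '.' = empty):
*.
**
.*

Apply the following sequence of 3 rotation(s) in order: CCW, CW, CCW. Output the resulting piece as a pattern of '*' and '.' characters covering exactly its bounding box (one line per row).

Start:
*.
**
.*
After rotation 1 (CCW):
.**
**.
After rotation 2 (CW):
*.
**
.*
After rotation 3 (CCW):
.**
**.

Answer: .**
**.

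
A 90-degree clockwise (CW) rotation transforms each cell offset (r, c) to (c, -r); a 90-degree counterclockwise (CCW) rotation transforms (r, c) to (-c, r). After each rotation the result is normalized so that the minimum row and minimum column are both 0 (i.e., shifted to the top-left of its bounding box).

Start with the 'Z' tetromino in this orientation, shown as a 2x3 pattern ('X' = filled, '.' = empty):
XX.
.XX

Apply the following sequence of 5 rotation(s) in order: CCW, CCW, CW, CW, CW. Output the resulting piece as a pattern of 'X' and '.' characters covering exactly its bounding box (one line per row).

Start:
XX.
.XX
After rotation 1 (CCW):
.X
XX
X.
After rotation 2 (CCW):
XX.
.XX
After rotation 3 (CW):
.X
XX
X.
After rotation 4 (CW):
XX.
.XX
After rotation 5 (CW):
.X
XX
X.

Answer: .X
XX
X.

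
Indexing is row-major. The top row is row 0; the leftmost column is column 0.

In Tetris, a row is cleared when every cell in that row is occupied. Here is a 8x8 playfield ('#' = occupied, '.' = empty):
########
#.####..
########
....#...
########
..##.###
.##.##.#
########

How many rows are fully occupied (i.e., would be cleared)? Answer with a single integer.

Answer: 4

Derivation:
Check each row:
  row 0: 0 empty cells -> FULL (clear)
  row 1: 3 empty cells -> not full
  row 2: 0 empty cells -> FULL (clear)
  row 3: 7 empty cells -> not full
  row 4: 0 empty cells -> FULL (clear)
  row 5: 3 empty cells -> not full
  row 6: 3 empty cells -> not full
  row 7: 0 empty cells -> FULL (clear)
Total rows cleared: 4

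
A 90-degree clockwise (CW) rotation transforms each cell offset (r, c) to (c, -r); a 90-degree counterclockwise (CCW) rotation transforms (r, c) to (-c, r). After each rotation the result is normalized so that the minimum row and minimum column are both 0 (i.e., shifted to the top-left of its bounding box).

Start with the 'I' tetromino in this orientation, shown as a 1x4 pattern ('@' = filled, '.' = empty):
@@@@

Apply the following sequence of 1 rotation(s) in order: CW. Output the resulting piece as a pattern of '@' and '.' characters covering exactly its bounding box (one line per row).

Start:
@@@@
After rotation 1 (CW):
@
@
@
@

Answer: @
@
@
@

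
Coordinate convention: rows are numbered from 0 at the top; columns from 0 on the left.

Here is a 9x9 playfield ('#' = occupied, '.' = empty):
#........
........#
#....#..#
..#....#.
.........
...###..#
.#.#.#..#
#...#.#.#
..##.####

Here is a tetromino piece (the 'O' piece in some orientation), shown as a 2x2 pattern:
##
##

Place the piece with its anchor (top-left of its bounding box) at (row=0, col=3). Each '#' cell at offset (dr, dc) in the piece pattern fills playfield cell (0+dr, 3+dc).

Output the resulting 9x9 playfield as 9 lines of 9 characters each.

Answer: #..##....
...##...#
#....#..#
..#....#.
.........
...###..#
.#.#.#..#
#...#.#.#
..##.####

Derivation:
Fill (0+0,3+0) = (0,3)
Fill (0+0,3+1) = (0,4)
Fill (0+1,3+0) = (1,3)
Fill (0+1,3+1) = (1,4)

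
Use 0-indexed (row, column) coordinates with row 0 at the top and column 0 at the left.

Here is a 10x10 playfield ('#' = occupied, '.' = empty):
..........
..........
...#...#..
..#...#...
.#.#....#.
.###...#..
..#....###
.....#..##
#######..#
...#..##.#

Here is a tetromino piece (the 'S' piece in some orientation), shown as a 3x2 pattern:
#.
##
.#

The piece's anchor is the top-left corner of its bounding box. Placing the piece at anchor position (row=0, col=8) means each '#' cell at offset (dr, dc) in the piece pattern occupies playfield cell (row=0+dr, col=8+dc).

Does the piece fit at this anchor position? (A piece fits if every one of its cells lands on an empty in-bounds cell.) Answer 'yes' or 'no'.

Check each piece cell at anchor (0, 8):
  offset (0,0) -> (0,8): empty -> OK
  offset (1,0) -> (1,8): empty -> OK
  offset (1,1) -> (1,9): empty -> OK
  offset (2,1) -> (2,9): empty -> OK
All cells valid: yes

Answer: yes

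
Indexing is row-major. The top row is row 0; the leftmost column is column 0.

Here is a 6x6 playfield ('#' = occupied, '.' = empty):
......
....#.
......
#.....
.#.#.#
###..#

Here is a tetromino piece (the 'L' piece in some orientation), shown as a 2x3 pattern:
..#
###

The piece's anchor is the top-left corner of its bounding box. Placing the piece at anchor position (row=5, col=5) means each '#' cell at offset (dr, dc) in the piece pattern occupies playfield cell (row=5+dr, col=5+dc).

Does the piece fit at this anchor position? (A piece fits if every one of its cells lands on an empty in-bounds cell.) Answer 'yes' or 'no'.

Answer: no

Derivation:
Check each piece cell at anchor (5, 5):
  offset (0,2) -> (5,7): out of bounds -> FAIL
  offset (1,0) -> (6,5): out of bounds -> FAIL
  offset (1,1) -> (6,6): out of bounds -> FAIL
  offset (1,2) -> (6,7): out of bounds -> FAIL
All cells valid: no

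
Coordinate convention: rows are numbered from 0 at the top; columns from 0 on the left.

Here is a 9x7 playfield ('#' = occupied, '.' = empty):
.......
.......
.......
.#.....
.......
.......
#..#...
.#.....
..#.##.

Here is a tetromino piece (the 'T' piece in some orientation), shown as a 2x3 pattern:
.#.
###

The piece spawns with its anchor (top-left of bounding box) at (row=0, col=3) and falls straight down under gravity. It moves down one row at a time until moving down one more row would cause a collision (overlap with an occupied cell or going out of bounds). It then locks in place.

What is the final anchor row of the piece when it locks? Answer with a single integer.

Answer: 4

Derivation:
Spawn at (row=0, col=3). Try each row:
  row 0: fits
  row 1: fits
  row 2: fits
  row 3: fits
  row 4: fits
  row 5: blocked -> lock at row 4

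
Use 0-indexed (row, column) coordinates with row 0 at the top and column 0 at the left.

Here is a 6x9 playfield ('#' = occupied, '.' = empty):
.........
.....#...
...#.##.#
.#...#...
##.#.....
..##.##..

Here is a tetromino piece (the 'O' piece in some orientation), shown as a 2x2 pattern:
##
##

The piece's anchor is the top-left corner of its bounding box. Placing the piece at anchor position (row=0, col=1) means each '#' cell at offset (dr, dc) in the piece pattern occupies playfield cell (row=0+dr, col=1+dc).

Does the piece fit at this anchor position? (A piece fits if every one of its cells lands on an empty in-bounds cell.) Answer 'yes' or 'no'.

Answer: yes

Derivation:
Check each piece cell at anchor (0, 1):
  offset (0,0) -> (0,1): empty -> OK
  offset (0,1) -> (0,2): empty -> OK
  offset (1,0) -> (1,1): empty -> OK
  offset (1,1) -> (1,2): empty -> OK
All cells valid: yes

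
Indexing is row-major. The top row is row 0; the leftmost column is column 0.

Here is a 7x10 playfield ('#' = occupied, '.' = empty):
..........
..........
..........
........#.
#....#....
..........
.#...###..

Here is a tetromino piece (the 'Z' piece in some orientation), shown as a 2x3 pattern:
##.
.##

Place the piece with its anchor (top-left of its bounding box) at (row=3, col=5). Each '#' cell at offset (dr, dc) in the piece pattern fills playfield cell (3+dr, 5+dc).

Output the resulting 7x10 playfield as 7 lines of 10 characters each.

Answer: ..........
..........
..........
.....##.#.
#....###..
..........
.#...###..

Derivation:
Fill (3+0,5+0) = (3,5)
Fill (3+0,5+1) = (3,6)
Fill (3+1,5+1) = (4,6)
Fill (3+1,5+2) = (4,7)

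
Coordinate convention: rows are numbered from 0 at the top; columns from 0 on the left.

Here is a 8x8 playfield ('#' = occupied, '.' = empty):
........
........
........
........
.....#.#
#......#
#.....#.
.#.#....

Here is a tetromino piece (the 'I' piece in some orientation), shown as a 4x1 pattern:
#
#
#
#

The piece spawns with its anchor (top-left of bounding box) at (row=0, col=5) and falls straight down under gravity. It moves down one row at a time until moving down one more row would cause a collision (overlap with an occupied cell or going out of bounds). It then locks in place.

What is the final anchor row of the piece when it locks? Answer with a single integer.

Answer: 0

Derivation:
Spawn at (row=0, col=5). Try each row:
  row 0: fits
  row 1: blocked -> lock at row 0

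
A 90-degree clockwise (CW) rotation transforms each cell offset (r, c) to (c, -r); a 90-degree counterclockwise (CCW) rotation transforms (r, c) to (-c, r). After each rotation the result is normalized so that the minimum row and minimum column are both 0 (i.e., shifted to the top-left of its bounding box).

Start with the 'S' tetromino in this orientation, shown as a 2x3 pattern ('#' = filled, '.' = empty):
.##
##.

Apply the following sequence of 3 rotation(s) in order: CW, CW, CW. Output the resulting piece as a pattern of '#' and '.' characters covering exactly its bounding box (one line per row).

Start:
.##
##.
After rotation 1 (CW):
#.
##
.#
After rotation 2 (CW):
.##
##.
After rotation 3 (CW):
#.
##
.#

Answer: #.
##
.#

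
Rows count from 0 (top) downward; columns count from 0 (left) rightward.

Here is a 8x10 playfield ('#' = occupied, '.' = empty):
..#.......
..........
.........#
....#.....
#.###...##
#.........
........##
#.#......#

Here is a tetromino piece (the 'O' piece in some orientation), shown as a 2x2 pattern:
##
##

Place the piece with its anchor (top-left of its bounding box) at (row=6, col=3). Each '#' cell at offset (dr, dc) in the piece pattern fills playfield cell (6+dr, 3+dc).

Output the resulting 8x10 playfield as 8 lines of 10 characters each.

Answer: ..#.......
..........
.........#
....#.....
#.###...##
#.........
...##...##
#.###....#

Derivation:
Fill (6+0,3+0) = (6,3)
Fill (6+0,3+1) = (6,4)
Fill (6+1,3+0) = (7,3)
Fill (6+1,3+1) = (7,4)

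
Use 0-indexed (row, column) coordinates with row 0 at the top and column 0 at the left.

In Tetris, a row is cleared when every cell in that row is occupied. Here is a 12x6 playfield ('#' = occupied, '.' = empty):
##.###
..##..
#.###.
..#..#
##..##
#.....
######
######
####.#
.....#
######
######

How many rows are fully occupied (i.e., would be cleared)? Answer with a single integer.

Answer: 4

Derivation:
Check each row:
  row 0: 1 empty cell -> not full
  row 1: 4 empty cells -> not full
  row 2: 2 empty cells -> not full
  row 3: 4 empty cells -> not full
  row 4: 2 empty cells -> not full
  row 5: 5 empty cells -> not full
  row 6: 0 empty cells -> FULL (clear)
  row 7: 0 empty cells -> FULL (clear)
  row 8: 1 empty cell -> not full
  row 9: 5 empty cells -> not full
  row 10: 0 empty cells -> FULL (clear)
  row 11: 0 empty cells -> FULL (clear)
Total rows cleared: 4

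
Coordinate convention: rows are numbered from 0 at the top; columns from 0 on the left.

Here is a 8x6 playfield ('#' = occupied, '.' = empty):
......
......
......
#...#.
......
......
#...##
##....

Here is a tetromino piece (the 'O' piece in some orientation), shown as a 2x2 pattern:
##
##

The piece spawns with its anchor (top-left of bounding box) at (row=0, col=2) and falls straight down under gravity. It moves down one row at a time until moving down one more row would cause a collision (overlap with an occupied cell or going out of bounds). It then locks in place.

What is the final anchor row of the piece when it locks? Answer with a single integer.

Spawn at (row=0, col=2). Try each row:
  row 0: fits
  row 1: fits
  row 2: fits
  row 3: fits
  row 4: fits
  row 5: fits
  row 6: fits
  row 7: blocked -> lock at row 6

Answer: 6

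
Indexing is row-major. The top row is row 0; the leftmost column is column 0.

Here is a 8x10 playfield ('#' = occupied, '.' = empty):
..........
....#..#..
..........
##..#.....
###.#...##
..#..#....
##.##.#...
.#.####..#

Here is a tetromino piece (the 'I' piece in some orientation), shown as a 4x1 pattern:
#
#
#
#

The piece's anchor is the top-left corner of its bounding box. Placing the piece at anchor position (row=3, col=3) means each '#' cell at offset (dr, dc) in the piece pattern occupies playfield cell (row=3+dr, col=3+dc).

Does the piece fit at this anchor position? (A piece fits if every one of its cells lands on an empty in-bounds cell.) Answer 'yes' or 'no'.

Answer: no

Derivation:
Check each piece cell at anchor (3, 3):
  offset (0,0) -> (3,3): empty -> OK
  offset (1,0) -> (4,3): empty -> OK
  offset (2,0) -> (5,3): empty -> OK
  offset (3,0) -> (6,3): occupied ('#') -> FAIL
All cells valid: no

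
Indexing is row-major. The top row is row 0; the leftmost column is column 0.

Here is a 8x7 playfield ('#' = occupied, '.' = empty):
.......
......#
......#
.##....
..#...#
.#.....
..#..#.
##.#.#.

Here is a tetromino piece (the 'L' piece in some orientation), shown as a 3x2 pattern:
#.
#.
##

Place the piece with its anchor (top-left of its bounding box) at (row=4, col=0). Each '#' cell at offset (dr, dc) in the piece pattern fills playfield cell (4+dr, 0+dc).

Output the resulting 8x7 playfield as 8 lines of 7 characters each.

Answer: .......
......#
......#
.##....
#.#...#
##.....
###..#.
##.#.#.

Derivation:
Fill (4+0,0+0) = (4,0)
Fill (4+1,0+0) = (5,0)
Fill (4+2,0+0) = (6,0)
Fill (4+2,0+1) = (6,1)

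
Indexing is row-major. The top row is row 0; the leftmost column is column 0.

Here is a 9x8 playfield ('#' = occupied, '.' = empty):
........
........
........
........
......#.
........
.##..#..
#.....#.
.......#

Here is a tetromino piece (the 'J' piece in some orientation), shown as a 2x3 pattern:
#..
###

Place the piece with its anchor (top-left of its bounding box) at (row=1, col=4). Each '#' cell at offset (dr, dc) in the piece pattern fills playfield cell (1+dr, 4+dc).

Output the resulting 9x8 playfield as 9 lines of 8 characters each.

Fill (1+0,4+0) = (1,4)
Fill (1+1,4+0) = (2,4)
Fill (1+1,4+1) = (2,5)
Fill (1+1,4+2) = (2,6)

Answer: ........
....#...
....###.
........
......#.
........
.##..#..
#.....#.
.......#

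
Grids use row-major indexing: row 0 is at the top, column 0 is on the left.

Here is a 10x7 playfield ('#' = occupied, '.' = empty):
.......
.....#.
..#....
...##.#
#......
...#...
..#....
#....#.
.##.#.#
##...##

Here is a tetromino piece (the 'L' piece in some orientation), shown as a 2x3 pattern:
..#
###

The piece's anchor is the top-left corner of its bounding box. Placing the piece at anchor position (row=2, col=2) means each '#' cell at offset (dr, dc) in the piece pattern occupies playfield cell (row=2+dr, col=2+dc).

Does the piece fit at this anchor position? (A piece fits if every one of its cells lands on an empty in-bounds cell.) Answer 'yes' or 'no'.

Answer: no

Derivation:
Check each piece cell at anchor (2, 2):
  offset (0,2) -> (2,4): empty -> OK
  offset (1,0) -> (3,2): empty -> OK
  offset (1,1) -> (3,3): occupied ('#') -> FAIL
  offset (1,2) -> (3,4): occupied ('#') -> FAIL
All cells valid: no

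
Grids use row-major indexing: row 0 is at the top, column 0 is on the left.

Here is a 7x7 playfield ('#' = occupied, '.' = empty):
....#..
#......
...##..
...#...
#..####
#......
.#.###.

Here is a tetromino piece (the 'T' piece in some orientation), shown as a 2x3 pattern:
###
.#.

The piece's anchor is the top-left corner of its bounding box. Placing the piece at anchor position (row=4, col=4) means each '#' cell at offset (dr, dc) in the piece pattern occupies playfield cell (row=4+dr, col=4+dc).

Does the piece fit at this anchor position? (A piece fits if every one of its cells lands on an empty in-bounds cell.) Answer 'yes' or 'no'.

Check each piece cell at anchor (4, 4):
  offset (0,0) -> (4,4): occupied ('#') -> FAIL
  offset (0,1) -> (4,5): occupied ('#') -> FAIL
  offset (0,2) -> (4,6): occupied ('#') -> FAIL
  offset (1,1) -> (5,5): empty -> OK
All cells valid: no

Answer: no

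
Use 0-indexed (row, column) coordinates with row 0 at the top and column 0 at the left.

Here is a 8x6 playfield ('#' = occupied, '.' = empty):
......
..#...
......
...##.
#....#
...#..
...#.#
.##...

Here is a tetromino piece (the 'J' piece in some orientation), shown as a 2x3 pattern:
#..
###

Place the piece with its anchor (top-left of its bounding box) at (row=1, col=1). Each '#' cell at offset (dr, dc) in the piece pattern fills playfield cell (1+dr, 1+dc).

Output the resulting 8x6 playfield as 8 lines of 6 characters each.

Answer: ......
.##...
.###..
...##.
#....#
...#..
...#.#
.##...

Derivation:
Fill (1+0,1+0) = (1,1)
Fill (1+1,1+0) = (2,1)
Fill (1+1,1+1) = (2,2)
Fill (1+1,1+2) = (2,3)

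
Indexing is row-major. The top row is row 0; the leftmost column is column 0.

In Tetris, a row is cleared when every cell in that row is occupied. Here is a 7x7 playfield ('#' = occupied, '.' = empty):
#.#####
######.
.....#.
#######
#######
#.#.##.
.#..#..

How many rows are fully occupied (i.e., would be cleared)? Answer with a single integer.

Answer: 2

Derivation:
Check each row:
  row 0: 1 empty cell -> not full
  row 1: 1 empty cell -> not full
  row 2: 6 empty cells -> not full
  row 3: 0 empty cells -> FULL (clear)
  row 4: 0 empty cells -> FULL (clear)
  row 5: 3 empty cells -> not full
  row 6: 5 empty cells -> not full
Total rows cleared: 2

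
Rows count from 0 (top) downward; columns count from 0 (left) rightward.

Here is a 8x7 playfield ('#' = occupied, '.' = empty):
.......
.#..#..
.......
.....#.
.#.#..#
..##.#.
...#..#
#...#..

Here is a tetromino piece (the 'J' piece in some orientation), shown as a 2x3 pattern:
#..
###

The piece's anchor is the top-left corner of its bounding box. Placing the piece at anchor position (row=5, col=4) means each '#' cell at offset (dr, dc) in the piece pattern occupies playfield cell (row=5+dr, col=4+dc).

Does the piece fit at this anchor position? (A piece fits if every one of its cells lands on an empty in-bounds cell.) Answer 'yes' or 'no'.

Answer: no

Derivation:
Check each piece cell at anchor (5, 4):
  offset (0,0) -> (5,4): empty -> OK
  offset (1,0) -> (6,4): empty -> OK
  offset (1,1) -> (6,5): empty -> OK
  offset (1,2) -> (6,6): occupied ('#') -> FAIL
All cells valid: no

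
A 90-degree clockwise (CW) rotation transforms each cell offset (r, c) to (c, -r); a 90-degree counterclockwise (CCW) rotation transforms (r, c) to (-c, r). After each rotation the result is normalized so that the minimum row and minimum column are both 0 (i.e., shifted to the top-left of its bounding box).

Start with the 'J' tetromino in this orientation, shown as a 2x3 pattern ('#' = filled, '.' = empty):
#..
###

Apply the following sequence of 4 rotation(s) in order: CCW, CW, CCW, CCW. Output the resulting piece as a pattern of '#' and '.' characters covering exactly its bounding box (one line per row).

Answer: ###
..#

Derivation:
Start:
#..
###
After rotation 1 (CCW):
.#
.#
##
After rotation 2 (CW):
#..
###
After rotation 3 (CCW):
.#
.#
##
After rotation 4 (CCW):
###
..#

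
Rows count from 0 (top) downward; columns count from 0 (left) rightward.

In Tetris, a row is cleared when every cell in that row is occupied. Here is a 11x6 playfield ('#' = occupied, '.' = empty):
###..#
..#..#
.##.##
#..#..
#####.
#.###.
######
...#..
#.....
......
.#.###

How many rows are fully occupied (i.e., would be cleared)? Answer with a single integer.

Answer: 1

Derivation:
Check each row:
  row 0: 2 empty cells -> not full
  row 1: 4 empty cells -> not full
  row 2: 2 empty cells -> not full
  row 3: 4 empty cells -> not full
  row 4: 1 empty cell -> not full
  row 5: 2 empty cells -> not full
  row 6: 0 empty cells -> FULL (clear)
  row 7: 5 empty cells -> not full
  row 8: 5 empty cells -> not full
  row 9: 6 empty cells -> not full
  row 10: 2 empty cells -> not full
Total rows cleared: 1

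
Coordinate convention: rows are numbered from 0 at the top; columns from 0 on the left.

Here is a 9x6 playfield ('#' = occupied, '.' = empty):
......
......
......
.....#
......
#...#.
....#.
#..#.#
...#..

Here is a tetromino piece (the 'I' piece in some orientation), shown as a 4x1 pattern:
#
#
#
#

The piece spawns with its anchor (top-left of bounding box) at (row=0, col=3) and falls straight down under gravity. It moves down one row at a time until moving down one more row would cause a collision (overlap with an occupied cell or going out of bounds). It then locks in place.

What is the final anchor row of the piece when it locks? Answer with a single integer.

Answer: 3

Derivation:
Spawn at (row=0, col=3). Try each row:
  row 0: fits
  row 1: fits
  row 2: fits
  row 3: fits
  row 4: blocked -> lock at row 3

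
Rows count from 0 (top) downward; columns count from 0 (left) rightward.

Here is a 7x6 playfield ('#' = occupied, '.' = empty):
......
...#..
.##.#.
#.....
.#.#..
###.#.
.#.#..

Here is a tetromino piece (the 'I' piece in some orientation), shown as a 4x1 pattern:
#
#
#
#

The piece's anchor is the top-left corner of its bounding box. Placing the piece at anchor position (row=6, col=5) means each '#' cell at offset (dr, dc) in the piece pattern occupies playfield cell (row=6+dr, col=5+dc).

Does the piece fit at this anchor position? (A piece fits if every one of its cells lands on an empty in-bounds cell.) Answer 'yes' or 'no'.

Answer: no

Derivation:
Check each piece cell at anchor (6, 5):
  offset (0,0) -> (6,5): empty -> OK
  offset (1,0) -> (7,5): out of bounds -> FAIL
  offset (2,0) -> (8,5): out of bounds -> FAIL
  offset (3,0) -> (9,5): out of bounds -> FAIL
All cells valid: no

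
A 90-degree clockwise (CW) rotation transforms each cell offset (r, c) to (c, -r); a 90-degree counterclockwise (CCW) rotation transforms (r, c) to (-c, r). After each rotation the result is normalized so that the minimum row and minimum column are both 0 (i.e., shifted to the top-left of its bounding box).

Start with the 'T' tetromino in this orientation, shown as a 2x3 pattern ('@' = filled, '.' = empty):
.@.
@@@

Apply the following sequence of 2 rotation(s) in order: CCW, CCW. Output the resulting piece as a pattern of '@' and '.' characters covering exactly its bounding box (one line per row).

Answer: @@@
.@.

Derivation:
Start:
.@.
@@@
After rotation 1 (CCW):
.@
@@
.@
After rotation 2 (CCW):
@@@
.@.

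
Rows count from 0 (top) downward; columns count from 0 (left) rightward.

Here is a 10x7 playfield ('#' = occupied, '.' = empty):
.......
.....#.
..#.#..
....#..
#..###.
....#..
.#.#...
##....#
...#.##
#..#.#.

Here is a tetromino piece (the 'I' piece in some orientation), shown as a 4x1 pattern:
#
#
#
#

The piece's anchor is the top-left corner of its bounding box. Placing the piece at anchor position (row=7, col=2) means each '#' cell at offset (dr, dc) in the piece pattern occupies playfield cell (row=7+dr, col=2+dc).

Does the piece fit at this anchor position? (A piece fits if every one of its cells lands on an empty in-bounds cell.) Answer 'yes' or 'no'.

Check each piece cell at anchor (7, 2):
  offset (0,0) -> (7,2): empty -> OK
  offset (1,0) -> (8,2): empty -> OK
  offset (2,0) -> (9,2): empty -> OK
  offset (3,0) -> (10,2): out of bounds -> FAIL
All cells valid: no

Answer: no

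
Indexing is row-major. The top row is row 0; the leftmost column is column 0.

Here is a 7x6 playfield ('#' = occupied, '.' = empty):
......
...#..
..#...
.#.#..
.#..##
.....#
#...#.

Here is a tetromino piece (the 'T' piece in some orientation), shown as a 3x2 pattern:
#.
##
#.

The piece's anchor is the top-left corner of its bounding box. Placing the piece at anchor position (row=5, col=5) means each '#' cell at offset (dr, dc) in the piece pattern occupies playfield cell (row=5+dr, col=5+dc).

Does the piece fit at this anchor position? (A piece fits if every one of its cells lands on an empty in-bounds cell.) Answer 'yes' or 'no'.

Check each piece cell at anchor (5, 5):
  offset (0,0) -> (5,5): occupied ('#') -> FAIL
  offset (1,0) -> (6,5): empty -> OK
  offset (1,1) -> (6,6): out of bounds -> FAIL
  offset (2,0) -> (7,5): out of bounds -> FAIL
All cells valid: no

Answer: no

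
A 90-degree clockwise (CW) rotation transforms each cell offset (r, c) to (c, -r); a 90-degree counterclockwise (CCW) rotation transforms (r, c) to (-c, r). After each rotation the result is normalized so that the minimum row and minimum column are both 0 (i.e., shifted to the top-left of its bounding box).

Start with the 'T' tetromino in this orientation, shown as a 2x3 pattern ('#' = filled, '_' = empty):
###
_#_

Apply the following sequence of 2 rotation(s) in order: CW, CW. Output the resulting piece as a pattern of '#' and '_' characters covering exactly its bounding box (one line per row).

Answer: _#_
###

Derivation:
Start:
###
_#_
After rotation 1 (CW):
_#
##
_#
After rotation 2 (CW):
_#_
###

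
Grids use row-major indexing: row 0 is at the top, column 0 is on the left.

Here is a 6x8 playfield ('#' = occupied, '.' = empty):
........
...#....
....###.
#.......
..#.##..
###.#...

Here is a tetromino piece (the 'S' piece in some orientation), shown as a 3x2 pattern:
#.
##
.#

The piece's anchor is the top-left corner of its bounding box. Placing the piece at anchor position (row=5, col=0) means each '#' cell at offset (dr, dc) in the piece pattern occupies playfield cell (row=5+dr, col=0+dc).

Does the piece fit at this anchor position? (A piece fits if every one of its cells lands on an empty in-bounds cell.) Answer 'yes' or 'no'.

Check each piece cell at anchor (5, 0):
  offset (0,0) -> (5,0): occupied ('#') -> FAIL
  offset (1,0) -> (6,0): out of bounds -> FAIL
  offset (1,1) -> (6,1): out of bounds -> FAIL
  offset (2,1) -> (7,1): out of bounds -> FAIL
All cells valid: no

Answer: no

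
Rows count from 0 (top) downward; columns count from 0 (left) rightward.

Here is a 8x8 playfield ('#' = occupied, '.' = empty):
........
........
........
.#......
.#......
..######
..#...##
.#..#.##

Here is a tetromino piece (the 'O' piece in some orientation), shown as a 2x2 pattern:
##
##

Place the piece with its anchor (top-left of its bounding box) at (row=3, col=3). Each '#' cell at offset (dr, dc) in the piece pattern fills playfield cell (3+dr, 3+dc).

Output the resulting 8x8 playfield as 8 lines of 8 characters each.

Answer: ........
........
........
.#.##...
.#.##...
..######
..#...##
.#..#.##

Derivation:
Fill (3+0,3+0) = (3,3)
Fill (3+0,3+1) = (3,4)
Fill (3+1,3+0) = (4,3)
Fill (3+1,3+1) = (4,4)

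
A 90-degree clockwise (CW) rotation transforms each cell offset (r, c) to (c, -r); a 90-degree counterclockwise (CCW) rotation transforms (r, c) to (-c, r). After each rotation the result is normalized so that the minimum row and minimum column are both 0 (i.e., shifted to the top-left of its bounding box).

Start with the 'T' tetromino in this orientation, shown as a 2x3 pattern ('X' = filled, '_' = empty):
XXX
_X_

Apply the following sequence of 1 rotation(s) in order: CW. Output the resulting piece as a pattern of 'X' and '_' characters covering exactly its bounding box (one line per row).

Start:
XXX
_X_
After rotation 1 (CW):
_X
XX
_X

Answer: _X
XX
_X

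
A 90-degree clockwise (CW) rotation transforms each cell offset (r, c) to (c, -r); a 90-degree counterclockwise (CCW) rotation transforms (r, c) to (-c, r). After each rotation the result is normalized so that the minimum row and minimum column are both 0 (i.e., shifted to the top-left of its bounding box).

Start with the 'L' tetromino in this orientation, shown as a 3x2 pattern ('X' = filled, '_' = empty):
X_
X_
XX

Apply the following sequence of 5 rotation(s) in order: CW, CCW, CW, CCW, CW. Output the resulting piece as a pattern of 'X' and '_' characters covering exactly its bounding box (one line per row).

Start:
X_
X_
XX
After rotation 1 (CW):
XXX
X__
After rotation 2 (CCW):
X_
X_
XX
After rotation 3 (CW):
XXX
X__
After rotation 4 (CCW):
X_
X_
XX
After rotation 5 (CW):
XXX
X__

Answer: XXX
X__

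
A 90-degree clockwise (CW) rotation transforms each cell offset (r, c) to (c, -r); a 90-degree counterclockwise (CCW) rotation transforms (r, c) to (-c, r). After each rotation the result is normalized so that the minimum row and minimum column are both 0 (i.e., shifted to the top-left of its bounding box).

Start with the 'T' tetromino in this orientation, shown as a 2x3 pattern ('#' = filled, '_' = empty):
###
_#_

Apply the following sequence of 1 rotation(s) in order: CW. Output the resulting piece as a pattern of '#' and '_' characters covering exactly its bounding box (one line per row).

Start:
###
_#_
After rotation 1 (CW):
_#
##
_#

Answer: _#
##
_#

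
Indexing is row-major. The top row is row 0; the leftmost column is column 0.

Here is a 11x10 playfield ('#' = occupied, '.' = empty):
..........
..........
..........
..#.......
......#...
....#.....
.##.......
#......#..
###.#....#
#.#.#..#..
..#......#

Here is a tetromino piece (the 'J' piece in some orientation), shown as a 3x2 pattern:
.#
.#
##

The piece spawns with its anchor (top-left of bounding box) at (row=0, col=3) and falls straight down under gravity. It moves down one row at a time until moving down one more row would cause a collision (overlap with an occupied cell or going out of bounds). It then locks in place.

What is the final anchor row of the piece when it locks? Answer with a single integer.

Answer: 2

Derivation:
Spawn at (row=0, col=3). Try each row:
  row 0: fits
  row 1: fits
  row 2: fits
  row 3: blocked -> lock at row 2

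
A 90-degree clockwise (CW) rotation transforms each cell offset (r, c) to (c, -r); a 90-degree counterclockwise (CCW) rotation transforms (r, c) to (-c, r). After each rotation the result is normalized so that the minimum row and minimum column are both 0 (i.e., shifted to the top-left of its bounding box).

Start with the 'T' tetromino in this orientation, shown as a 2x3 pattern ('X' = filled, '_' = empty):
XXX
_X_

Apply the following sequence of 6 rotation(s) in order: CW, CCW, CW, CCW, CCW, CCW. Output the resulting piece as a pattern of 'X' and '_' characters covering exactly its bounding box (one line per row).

Start:
XXX
_X_
After rotation 1 (CW):
_X
XX
_X
After rotation 2 (CCW):
XXX
_X_
After rotation 3 (CW):
_X
XX
_X
After rotation 4 (CCW):
XXX
_X_
After rotation 5 (CCW):
X_
XX
X_
After rotation 6 (CCW):
_X_
XXX

Answer: _X_
XXX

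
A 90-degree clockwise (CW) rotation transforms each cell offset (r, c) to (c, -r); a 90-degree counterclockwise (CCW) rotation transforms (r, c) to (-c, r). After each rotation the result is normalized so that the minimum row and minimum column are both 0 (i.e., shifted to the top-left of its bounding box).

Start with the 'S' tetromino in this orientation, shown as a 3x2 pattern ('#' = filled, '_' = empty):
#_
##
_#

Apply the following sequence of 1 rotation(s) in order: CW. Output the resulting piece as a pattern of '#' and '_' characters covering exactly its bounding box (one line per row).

Answer: _##
##_

Derivation:
Start:
#_
##
_#
After rotation 1 (CW):
_##
##_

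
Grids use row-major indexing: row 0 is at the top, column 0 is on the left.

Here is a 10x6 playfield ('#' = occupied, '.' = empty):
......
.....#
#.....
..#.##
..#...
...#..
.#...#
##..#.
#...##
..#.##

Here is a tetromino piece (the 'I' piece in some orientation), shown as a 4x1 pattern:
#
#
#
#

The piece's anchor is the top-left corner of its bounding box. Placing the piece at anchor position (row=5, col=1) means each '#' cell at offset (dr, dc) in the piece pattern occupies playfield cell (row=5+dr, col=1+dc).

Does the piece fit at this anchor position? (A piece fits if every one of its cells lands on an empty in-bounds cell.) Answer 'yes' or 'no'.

Check each piece cell at anchor (5, 1):
  offset (0,0) -> (5,1): empty -> OK
  offset (1,0) -> (6,1): occupied ('#') -> FAIL
  offset (2,0) -> (7,1): occupied ('#') -> FAIL
  offset (3,0) -> (8,1): empty -> OK
All cells valid: no

Answer: no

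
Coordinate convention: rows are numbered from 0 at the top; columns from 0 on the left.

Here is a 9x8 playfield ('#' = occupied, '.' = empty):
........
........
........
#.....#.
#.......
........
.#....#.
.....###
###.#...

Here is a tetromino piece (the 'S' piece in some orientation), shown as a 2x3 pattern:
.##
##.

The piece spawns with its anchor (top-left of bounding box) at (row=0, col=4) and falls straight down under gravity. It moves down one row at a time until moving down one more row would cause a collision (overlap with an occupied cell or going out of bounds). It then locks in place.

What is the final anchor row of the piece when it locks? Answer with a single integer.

Answer: 2

Derivation:
Spawn at (row=0, col=4). Try each row:
  row 0: fits
  row 1: fits
  row 2: fits
  row 3: blocked -> lock at row 2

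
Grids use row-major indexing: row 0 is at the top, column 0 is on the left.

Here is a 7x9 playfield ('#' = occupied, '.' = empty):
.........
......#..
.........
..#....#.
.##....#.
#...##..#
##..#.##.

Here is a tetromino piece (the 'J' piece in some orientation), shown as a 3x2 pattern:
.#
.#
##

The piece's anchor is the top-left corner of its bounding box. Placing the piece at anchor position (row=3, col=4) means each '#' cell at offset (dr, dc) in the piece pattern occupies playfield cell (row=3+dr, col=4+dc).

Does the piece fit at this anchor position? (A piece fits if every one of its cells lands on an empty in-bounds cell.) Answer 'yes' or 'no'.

Answer: no

Derivation:
Check each piece cell at anchor (3, 4):
  offset (0,1) -> (3,5): empty -> OK
  offset (1,1) -> (4,5): empty -> OK
  offset (2,0) -> (5,4): occupied ('#') -> FAIL
  offset (2,1) -> (5,5): occupied ('#') -> FAIL
All cells valid: no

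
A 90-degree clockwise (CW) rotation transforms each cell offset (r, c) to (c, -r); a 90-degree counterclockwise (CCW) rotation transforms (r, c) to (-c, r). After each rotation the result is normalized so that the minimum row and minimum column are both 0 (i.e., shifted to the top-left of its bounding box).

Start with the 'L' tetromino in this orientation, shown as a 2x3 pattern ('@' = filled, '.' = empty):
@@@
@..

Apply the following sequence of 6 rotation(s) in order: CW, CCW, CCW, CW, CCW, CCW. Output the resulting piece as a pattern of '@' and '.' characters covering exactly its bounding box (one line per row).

Start:
@@@
@..
After rotation 1 (CW):
@@
.@
.@
After rotation 2 (CCW):
@@@
@..
After rotation 3 (CCW):
@.
@.
@@
After rotation 4 (CW):
@@@
@..
After rotation 5 (CCW):
@.
@.
@@
After rotation 6 (CCW):
..@
@@@

Answer: ..@
@@@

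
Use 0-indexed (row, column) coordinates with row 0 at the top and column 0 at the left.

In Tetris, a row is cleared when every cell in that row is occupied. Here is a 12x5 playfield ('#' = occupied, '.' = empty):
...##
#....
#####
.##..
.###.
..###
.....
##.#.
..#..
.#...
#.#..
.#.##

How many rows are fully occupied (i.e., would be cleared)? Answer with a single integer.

Answer: 1

Derivation:
Check each row:
  row 0: 3 empty cells -> not full
  row 1: 4 empty cells -> not full
  row 2: 0 empty cells -> FULL (clear)
  row 3: 3 empty cells -> not full
  row 4: 2 empty cells -> not full
  row 5: 2 empty cells -> not full
  row 6: 5 empty cells -> not full
  row 7: 2 empty cells -> not full
  row 8: 4 empty cells -> not full
  row 9: 4 empty cells -> not full
  row 10: 3 empty cells -> not full
  row 11: 2 empty cells -> not full
Total rows cleared: 1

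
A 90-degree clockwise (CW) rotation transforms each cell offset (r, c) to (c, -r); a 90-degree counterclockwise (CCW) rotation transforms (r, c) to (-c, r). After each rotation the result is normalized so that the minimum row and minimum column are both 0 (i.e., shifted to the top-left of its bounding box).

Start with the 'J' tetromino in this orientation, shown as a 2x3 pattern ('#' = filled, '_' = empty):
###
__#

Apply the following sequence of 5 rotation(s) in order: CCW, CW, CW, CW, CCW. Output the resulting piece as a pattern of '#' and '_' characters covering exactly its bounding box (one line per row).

Answer: _#
_#
##

Derivation:
Start:
###
__#
After rotation 1 (CCW):
##
#_
#_
After rotation 2 (CW):
###
__#
After rotation 3 (CW):
_#
_#
##
After rotation 4 (CW):
#__
###
After rotation 5 (CCW):
_#
_#
##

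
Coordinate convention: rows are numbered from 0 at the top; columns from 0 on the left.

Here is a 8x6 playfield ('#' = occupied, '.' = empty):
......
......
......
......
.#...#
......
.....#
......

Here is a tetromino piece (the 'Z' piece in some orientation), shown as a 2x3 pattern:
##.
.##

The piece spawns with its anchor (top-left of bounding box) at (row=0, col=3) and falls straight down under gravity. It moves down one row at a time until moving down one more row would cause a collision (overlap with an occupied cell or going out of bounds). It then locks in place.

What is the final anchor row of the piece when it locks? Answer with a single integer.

Answer: 2

Derivation:
Spawn at (row=0, col=3). Try each row:
  row 0: fits
  row 1: fits
  row 2: fits
  row 3: blocked -> lock at row 2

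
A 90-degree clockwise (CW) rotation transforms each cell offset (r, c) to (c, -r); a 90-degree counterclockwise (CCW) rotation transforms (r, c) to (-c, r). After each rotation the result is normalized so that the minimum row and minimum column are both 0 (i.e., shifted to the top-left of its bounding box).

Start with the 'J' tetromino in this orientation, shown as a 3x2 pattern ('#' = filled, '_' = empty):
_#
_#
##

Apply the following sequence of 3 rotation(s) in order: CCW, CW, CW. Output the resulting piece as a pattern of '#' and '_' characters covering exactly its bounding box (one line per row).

Answer: #__
###

Derivation:
Start:
_#
_#
##
After rotation 1 (CCW):
###
__#
After rotation 2 (CW):
_#
_#
##
After rotation 3 (CW):
#__
###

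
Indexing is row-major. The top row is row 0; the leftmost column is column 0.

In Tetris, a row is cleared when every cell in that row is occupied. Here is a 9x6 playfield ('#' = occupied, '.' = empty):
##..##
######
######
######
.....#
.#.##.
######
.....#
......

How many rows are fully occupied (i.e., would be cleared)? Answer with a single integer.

Check each row:
  row 0: 2 empty cells -> not full
  row 1: 0 empty cells -> FULL (clear)
  row 2: 0 empty cells -> FULL (clear)
  row 3: 0 empty cells -> FULL (clear)
  row 4: 5 empty cells -> not full
  row 5: 3 empty cells -> not full
  row 6: 0 empty cells -> FULL (clear)
  row 7: 5 empty cells -> not full
  row 8: 6 empty cells -> not full
Total rows cleared: 4

Answer: 4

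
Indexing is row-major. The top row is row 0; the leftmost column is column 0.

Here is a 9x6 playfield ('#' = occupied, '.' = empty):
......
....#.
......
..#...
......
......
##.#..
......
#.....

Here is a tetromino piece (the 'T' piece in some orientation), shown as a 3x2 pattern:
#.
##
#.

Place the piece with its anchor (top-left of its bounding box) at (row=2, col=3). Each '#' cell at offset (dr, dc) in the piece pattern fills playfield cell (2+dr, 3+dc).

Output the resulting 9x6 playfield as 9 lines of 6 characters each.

Answer: ......
....#.
...#..
..###.
...#..
......
##.#..
......
#.....

Derivation:
Fill (2+0,3+0) = (2,3)
Fill (2+1,3+0) = (3,3)
Fill (2+1,3+1) = (3,4)
Fill (2+2,3+0) = (4,3)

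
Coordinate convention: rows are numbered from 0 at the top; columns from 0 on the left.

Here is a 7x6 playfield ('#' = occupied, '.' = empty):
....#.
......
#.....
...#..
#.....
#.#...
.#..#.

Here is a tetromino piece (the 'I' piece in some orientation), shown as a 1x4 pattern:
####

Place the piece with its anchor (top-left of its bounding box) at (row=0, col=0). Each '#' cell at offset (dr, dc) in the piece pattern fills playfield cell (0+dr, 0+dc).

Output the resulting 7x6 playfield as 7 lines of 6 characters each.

Answer: #####.
......
#.....
...#..
#.....
#.#...
.#..#.

Derivation:
Fill (0+0,0+0) = (0,0)
Fill (0+0,0+1) = (0,1)
Fill (0+0,0+2) = (0,2)
Fill (0+0,0+3) = (0,3)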